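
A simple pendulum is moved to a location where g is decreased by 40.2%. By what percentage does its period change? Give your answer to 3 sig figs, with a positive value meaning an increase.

29.3%

T ∝ 1/√g, so T'/T = 1/√(0.5980) = 1.293.
Percentage change in T = (1.293 − 1) × 100% = 29.3%.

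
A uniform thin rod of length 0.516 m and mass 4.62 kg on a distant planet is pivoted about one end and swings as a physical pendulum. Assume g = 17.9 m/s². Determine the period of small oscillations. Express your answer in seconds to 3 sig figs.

For a physical pendulum T = 2π√(I/(mgd)), with d = 0.2580 m from pivot to centre of mass.
I_cm = mL²/12 = 4.62 × 0.516²/12 = 0.1025 kg·m²; I = I_cm + md² = 0.1025 + 4.62 × 0.2580² = 0.4100 kg·m².
T = 2π√(0.4100/(4.62 × 17.9 × 0.2580)) = 0.871 s.

0.871 s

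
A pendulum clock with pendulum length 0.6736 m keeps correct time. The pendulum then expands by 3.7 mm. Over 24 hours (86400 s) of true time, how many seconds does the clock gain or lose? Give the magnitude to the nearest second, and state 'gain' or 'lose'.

lose 236 s

T ∝ √L, so T'/T = √(0.67730/0.6736) = 1.00274.
In 86400 s of true time the clock registers 86400/1.00274 = 86163.7 s, so it loses 236 s.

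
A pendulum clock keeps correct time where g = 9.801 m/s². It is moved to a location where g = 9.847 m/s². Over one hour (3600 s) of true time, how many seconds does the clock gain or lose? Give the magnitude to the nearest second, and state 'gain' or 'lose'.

gain 8 s

The clock's period scales as T ∝ 1/√g, so T'/T = √(9.801/9.847) = 0.997662.
In 3600 s of true time the clock registers 3600/0.997662 = 3608.4 s, so it gains 8 s.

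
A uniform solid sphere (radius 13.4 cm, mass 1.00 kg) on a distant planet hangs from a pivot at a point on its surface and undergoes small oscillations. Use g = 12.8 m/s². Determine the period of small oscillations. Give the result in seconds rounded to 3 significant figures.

I_cm = (2/5)mr² = 0.007182 kg·m². The pivot is at distance d = 0.134 m from the centre of mass.
By the parallel-axis theorem, I = I_cm + md² = 0.007182 + 0.01796 = 0.02514 kg·m².
T = 2π√(I/(mgd)) = 2π√(0.02514/(1.00 × 12.8 × 0.134)) = 0.761 s.

0.761 s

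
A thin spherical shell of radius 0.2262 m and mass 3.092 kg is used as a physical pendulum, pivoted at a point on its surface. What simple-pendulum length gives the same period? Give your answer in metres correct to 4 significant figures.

0.3770 m

The equivalent simple-pendulum length is L_eq = I/(md), where I is about the pivot and d = 0.22620 m.
I_cm = (2/3)mR² = 0.10547 kg·m², so I = I_cm + md² = 0.10547 + 0.15821 = 0.26368 kg·m².
L_eq = 0.26368/(3.092 × 0.22620) = 0.3770 m.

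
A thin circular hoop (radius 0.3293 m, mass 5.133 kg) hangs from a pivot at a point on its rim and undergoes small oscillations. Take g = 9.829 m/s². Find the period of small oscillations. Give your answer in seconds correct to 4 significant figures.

1.626 s

I_cm = mr² = 0.55661 kg·m². The pivot is at distance d = 0.3293 m from the centre of mass.
By the parallel-axis theorem, I = I_cm + md² = 0.55661 + 0.55661 = 1.1132 kg·m².
T = 2π√(I/(mgd)) = 2π√(1.1132/(5.133 × 9.829 × 0.3293)) = 1.626 s.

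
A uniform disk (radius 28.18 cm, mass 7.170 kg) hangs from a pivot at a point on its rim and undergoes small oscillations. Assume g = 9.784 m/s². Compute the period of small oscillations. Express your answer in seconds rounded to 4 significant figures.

I_cm = ½mr² = 0.28469 kg·m². The pivot is at distance d = 0.2818 m from the centre of mass.
By the parallel-axis theorem, I = I_cm + md² = 0.28469 + 0.56938 = 0.85407 kg·m².
T = 2π√(I/(mgd)) = 2π√(0.85407/(7.170 × 9.784 × 0.2818)) = 1.306 s.

1.306 s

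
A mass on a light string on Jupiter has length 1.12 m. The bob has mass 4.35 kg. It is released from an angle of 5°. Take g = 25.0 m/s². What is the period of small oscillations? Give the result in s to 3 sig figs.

T = 2π√(L/g) = 2π√(1.12/25.0) = 2π × 0.2117 = 1.33 s.

1.33 s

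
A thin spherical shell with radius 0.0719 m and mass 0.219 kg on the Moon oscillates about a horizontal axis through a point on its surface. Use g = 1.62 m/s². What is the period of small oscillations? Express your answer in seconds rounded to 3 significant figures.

I_cm = (2/3)mr² = 0.0007548 kg·m². The pivot is at distance d = 0.0719 m from the centre of mass.
By the parallel-axis theorem, I = I_cm + md² = 0.0007548 + 0.001132 = 0.001887 kg·m².
T = 2π√(I/(mgd)) = 2π√(0.001887/(0.219 × 1.62 × 0.0719)) = 1.71 s.

1.71 s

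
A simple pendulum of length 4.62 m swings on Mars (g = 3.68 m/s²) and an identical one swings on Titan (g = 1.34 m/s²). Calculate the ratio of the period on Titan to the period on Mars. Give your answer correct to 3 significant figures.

1.66

T ∝ 1/√g, so T₂/T₁ = √(g₁/g₂) = √(3.68/1.34) = 1.66.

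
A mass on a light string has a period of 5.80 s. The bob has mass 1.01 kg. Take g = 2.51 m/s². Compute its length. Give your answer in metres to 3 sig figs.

From T = 2π√(L/g), L = gT²/(4π²) = 2.51 × 5.800²/(4π²) = 2.14 m.

2.14 m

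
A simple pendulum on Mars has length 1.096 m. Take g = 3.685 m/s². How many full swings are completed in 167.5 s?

T = 2π√(L/g) = 2π√(1.096/3.685) = 3.4266 s.
Number of complete oscillations = ⌊167.5/3.4266⌋ = ⌊48.882⌋ = 48.

48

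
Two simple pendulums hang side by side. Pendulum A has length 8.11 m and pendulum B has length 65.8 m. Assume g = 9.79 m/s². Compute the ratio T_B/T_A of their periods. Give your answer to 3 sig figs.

T ∝ √L, so T_B/T_A = √(L_B/L_A) = √(65.8/8.11) = 2.85.

2.85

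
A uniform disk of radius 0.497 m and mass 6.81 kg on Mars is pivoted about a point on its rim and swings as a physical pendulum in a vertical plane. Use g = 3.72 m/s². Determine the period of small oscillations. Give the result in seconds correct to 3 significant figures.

2.81 s

I_cm = ½mr² = 0.8411 kg·m². The pivot is at distance d = 0.497 m from the centre of mass.
By the parallel-axis theorem, I = I_cm + md² = 0.8411 + 1.682 = 2.523 kg·m².
T = 2π√(I/(mgd)) = 2π√(2.523/(6.81 × 3.72 × 0.497)) = 2.81 s.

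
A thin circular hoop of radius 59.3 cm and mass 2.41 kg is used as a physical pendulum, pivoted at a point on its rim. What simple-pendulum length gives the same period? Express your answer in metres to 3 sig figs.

The equivalent simple-pendulum length is L_eq = I/(md), where I is about the pivot and d = 0.5930 m.
I_cm = mR² = 0.8475 kg·m², so I = I_cm + md² = 0.8475 + 0.8475 = 1.695 kg·m².
L_eq = 1.695/(2.41 × 0.5930) = 1.19 m.

1.19 m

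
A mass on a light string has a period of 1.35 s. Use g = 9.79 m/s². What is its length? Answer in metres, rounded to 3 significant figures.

0.452 m

From T = 2π√(L/g), L = gT²/(4π²) = 9.79 × 1.350²/(4π²) = 0.452 m.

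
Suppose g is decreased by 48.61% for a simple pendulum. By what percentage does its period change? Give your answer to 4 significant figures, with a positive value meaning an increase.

39.50%

T ∝ 1/√g, so T'/T = 1/√(0.51390) = 1.3950.
Percentage change in T = (1.3950 − 1) × 100% = 39.50%.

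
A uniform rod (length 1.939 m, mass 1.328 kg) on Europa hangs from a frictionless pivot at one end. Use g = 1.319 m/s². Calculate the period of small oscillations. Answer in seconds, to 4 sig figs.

For a physical pendulum T = 2π√(I/(mgd)), with d = 0.96950 m from pivot to centre of mass.
I_cm = mL²/12 = 1.328 × 1.939²/12 = 0.41608 kg·m²; I = I_cm + md² = 0.41608 + 1.328 × 0.96950² = 1.6643 kg·m².
T = 2π√(1.6643/(1.328 × 1.319 × 0.96950)) = 6.220 s.

6.220 s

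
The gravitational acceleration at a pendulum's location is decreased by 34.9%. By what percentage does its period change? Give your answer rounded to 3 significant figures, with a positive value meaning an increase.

T ∝ 1/√g, so T'/T = 1/√(0.6510) = 1.239.
Percentage change in T = (1.239 − 1) × 100% = 23.9%.

23.9%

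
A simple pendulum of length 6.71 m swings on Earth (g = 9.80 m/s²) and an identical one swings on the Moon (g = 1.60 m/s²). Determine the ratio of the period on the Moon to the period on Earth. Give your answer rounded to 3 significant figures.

2.47

T ∝ 1/√g, so T₂/T₁ = √(g₁/g₂) = √(9.80/1.60) = 2.47.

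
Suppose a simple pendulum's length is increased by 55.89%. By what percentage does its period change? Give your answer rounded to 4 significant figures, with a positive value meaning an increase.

24.86%

T ∝ √L, so T'/T = √(1.5589) = 1.2486.
Percentage change in T = (1.2486 − 1) × 100% = 24.86%.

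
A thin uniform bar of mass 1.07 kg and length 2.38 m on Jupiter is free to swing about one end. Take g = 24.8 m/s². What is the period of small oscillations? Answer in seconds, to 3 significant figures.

For a physical pendulum T = 2π√(I/(mgd)), with d = 1.190 m from pivot to centre of mass.
I_cm = mL²/12 = 1.07 × 2.38²/12 = 0.5051 kg·m²; I = I_cm + md² = 0.5051 + 1.07 × 1.190² = 2.020 kg·m².
T = 2π√(2.020/(1.07 × 24.8 × 1.190)) = 1.59 s.

1.59 s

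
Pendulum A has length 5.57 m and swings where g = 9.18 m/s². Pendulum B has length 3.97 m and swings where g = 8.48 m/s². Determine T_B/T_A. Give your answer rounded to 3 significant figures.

T = 2π√(L/g), so T_B/T_A = √((L_B/g_B)/(L_A/g_A)) = √((3.97/8.48)/(5.57/9.18)) = 0.878.

0.878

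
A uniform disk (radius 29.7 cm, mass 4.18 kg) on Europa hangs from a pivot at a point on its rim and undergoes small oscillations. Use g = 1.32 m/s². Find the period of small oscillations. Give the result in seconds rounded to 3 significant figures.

I_cm = ½mr² = 0.1844 kg·m². The pivot is at distance d = 0.297 m from the centre of mass.
By the parallel-axis theorem, I = I_cm + md² = 0.1844 + 0.3687 = 0.5531 kg·m².
T = 2π√(I/(mgd)) = 2π√(0.5531/(4.18 × 1.32 × 0.297)) = 3.65 s.

3.65 s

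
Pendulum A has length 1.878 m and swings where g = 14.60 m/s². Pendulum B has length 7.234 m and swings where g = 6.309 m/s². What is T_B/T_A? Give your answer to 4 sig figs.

T = 2π√(L/g), so T_B/T_A = √((L_B/g_B)/(L_A/g_A)) = √((7.234/6.309)/(1.878/14.60)) = 2.986.

2.986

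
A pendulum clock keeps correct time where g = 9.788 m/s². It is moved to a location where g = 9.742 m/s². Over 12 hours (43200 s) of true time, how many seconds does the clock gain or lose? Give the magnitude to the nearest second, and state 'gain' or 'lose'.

lose 102 s

The clock's period scales as T ∝ 1/√g, so T'/T = √(9.788/9.742) = 1.00236.
In 43200 s of true time the clock registers 43200/1.00236 = 43098.4 s, so it loses 102 s.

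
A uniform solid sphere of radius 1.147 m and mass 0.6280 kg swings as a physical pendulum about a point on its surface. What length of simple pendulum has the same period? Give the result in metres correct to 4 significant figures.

1.606 m

The equivalent simple-pendulum length is L_eq = I/(md), where I is about the pivot and d = 1.1470 m.
I_cm = (2/5)mR² = 0.33048 kg·m², so I = I_cm + md² = 0.33048 + 0.82620 = 1.1567 kg·m².
L_eq = 1.1567/(0.6280 × 1.1470) = 1.606 m.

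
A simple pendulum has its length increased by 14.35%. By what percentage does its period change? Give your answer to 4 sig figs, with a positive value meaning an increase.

6.935%

T ∝ √L, so T'/T = √(1.1435) = 1.0693.
Percentage change in T = (1.0693 − 1) × 100% = 6.935%.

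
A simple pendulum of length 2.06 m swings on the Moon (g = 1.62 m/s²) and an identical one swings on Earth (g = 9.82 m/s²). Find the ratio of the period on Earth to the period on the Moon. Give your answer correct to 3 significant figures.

0.406

T ∝ 1/√g, so T₂/T₁ = √(g₁/g₂) = √(1.62/9.82) = 0.406.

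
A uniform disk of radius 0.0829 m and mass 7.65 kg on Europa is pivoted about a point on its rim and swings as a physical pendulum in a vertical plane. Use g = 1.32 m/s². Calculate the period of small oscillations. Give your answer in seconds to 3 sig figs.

I_cm = ½mr² = 0.02629 kg·m². The pivot is at distance d = 0.0829 m from the centre of mass.
By the parallel-axis theorem, I = I_cm + md² = 0.02629 + 0.05257 = 0.07886 kg·m².
T = 2π√(I/(mgd)) = 2π√(0.07886/(7.65 × 1.32 × 0.0829)) = 1.93 s.

1.93 s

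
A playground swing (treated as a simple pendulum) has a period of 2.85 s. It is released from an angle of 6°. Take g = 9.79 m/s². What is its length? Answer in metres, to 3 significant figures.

From T = 2π√(L/g), L = gT²/(4π²) = 9.79 × 2.850²/(4π²) = 2.01 m.

2.01 m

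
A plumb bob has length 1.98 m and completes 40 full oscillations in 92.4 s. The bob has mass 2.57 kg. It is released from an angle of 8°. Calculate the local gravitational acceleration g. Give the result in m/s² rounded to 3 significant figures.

T = 92.4/40 = 2.310 s.
From T = 2π√(L/g), g = 4π²L/T² = 4π² × 1.98/2.310² = 14.6 m/s².

14.6 m/s²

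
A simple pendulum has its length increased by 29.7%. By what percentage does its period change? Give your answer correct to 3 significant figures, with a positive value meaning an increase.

T ∝ √L, so T'/T = √(1.297) = 1.139.
Percentage change in T = (1.139 − 1) × 100% = 13.9%.

13.9%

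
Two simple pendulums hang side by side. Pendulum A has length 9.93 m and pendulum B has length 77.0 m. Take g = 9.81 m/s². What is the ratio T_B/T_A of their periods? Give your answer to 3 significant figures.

2.78

T ∝ √L, so T_B/T_A = √(L_B/L_A) = √(77.0/9.93) = 2.78.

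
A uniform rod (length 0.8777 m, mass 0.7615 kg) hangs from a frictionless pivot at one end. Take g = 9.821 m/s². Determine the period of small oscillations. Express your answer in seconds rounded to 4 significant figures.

1.534 s

For a physical pendulum T = 2π√(I/(mgd)), with d = 0.43885 m from pivot to centre of mass.
I_cm = mL²/12 = 0.7615 × 0.8777²/12 = 0.048886 kg·m²; I = I_cm + md² = 0.048886 + 0.7615 × 0.43885² = 0.19554 kg·m².
T = 2π√(0.19554/(0.7615 × 9.821 × 0.43885)) = 1.534 s.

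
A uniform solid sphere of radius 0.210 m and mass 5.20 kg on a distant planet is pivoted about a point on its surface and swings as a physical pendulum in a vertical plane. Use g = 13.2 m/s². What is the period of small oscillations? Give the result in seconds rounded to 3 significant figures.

I_cm = (2/5)mr² = 0.09173 kg·m². The pivot is at distance d = 0.210 m from the centre of mass.
By the parallel-axis theorem, I = I_cm + md² = 0.09173 + 0.2293 = 0.3210 kg·m².
T = 2π√(I/(mgd)) = 2π√(0.3210/(5.20 × 13.2 × 0.210)) = 0.938 s.

0.938 s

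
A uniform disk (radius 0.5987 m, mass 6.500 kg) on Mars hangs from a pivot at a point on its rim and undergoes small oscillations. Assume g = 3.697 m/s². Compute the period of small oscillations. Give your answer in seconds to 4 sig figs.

3.097 s

I_cm = ½mr² = 1.1649 kg·m². The pivot is at distance d = 0.5987 m from the centre of mass.
By the parallel-axis theorem, I = I_cm + md² = 1.1649 + 2.3299 = 3.4948 kg·m².
T = 2π√(I/(mgd)) = 2π√(3.4948/(6.500 × 3.697 × 0.5987)) = 3.097 s.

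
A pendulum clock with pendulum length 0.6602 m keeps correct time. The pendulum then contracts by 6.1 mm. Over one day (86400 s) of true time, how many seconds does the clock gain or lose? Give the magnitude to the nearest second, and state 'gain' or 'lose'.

gain 402 s

T ∝ √L, so T'/T = √(0.65410/0.6602) = 0.995369.
In 86400 s of true time the clock registers 86400/0.995369 = 86801.9 s, so it gains 402 s.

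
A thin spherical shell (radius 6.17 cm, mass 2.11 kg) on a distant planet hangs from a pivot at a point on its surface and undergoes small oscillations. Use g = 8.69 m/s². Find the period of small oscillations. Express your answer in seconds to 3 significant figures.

I_cm = (2/3)mr² = 0.005355 kg·m². The pivot is at distance d = 0.0617 m from the centre of mass.
By the parallel-axis theorem, I = I_cm + md² = 0.005355 + 0.008033 = 0.01339 kg·m².
T = 2π√(I/(mgd)) = 2π√(0.01339/(2.11 × 8.69 × 0.0617)) = 0.683 s.

0.683 s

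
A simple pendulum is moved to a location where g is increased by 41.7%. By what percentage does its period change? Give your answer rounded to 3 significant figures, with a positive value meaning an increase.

-16.0%

T ∝ 1/√g, so T'/T = 1/√(1.417) = 0.8401.
Percentage change in T = (0.8401 − 1) × 100% = -16.0%.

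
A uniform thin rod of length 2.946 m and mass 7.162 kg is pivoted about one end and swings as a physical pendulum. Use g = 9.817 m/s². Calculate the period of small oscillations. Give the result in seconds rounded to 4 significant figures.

2.810 s

For a physical pendulum T = 2π√(I/(mgd)), with d = 1.4730 m from pivot to centre of mass.
I_cm = mL²/12 = 7.162 × 2.946²/12 = 5.1799 kg·m²; I = I_cm + md² = 5.1799 + 7.162 × 1.4730² = 20.719 kg·m².
T = 2π√(20.719/(7.162 × 9.817 × 1.4730)) = 2.810 s.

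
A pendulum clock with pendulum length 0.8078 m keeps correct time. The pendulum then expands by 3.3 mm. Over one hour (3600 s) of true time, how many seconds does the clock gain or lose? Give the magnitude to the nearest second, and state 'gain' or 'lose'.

lose 7 s

T ∝ √L, so T'/T = √(0.81110/0.8078) = 1.00204.
In 3600 s of true time the clock registers 3600/1.00204 = 3592.7 s, so it loses 7 s.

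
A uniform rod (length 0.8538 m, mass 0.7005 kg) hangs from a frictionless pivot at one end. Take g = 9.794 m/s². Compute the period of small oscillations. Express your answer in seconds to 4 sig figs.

1.515 s

For a physical pendulum T = 2π√(I/(mgd)), with d = 0.42690 m from pivot to centre of mass.
I_cm = mL²/12 = 0.7005 × 0.8538²/12 = 0.042554 kg·m²; I = I_cm + md² = 0.042554 + 0.7005 × 0.42690² = 0.17022 kg·m².
T = 2π√(0.17022/(0.7005 × 9.794 × 0.42690)) = 1.515 s.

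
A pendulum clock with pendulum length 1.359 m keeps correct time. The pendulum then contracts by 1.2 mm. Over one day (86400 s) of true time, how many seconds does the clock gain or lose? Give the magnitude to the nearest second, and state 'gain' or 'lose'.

gain 38 s

T ∝ √L, so T'/T = √(1.35780/1.359) = 0.999558.
In 86400 s of true time the clock registers 86400/0.999558 = 86438.2 s, so it gains 38 s.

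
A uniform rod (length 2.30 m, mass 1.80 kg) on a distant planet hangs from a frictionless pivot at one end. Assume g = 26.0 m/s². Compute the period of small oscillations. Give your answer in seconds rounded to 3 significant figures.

For a physical pendulum T = 2π√(I/(mgd)), with d = 1.150 m from pivot to centre of mass.
I_cm = mL²/12 = 1.80 × 2.30²/12 = 0.7935 kg·m²; I = I_cm + md² = 0.7935 + 1.80 × 1.150² = 3.174 kg·m².
T = 2π√(3.174/(1.80 × 26.0 × 1.150)) = 1.53 s.

1.53 s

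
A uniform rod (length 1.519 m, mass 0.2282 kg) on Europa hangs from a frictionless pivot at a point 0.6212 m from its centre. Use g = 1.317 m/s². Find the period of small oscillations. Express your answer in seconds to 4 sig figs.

5.282 s

For a physical pendulum T = 2π√(I/(mgd)), with d = 0.62120 m from pivot to centre of mass.
I_cm = mL²/12 = 0.2282 × 1.519²/12 = 0.043878 kg·m²; I = I_cm + md² = 0.043878 + 0.2282 × 0.62120² = 0.13194 kg·m².
T = 2π√(0.13194/(0.2282 × 1.317 × 0.62120)) = 5.282 s.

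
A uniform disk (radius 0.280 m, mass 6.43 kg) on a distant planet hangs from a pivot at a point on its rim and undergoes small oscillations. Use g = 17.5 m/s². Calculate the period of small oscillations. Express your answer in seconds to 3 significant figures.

I_cm = ½mr² = 0.2521 kg·m². The pivot is at distance d = 0.280 m from the centre of mass.
By the parallel-axis theorem, I = I_cm + md² = 0.2521 + 0.5041 = 0.7562 kg·m².
T = 2π√(I/(mgd)) = 2π√(0.7562/(6.43 × 17.5 × 0.280)) = 0.973 s.

0.973 s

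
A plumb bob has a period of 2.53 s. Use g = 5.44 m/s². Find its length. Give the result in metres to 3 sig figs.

From T = 2π√(L/g), L = gT²/(4π²) = 5.44 × 2.530²/(4π²) = 0.882 m.

0.882 m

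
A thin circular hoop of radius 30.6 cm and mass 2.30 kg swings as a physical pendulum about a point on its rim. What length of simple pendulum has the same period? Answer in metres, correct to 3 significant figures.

The equivalent simple-pendulum length is L_eq = I/(md), where I is about the pivot and d = 0.3060 m.
I_cm = mR² = 0.2154 kg·m², so I = I_cm + md² = 0.2154 + 0.2154 = 0.4307 kg·m².
L_eq = 0.4307/(2.30 × 0.3060) = 0.612 m.

0.612 m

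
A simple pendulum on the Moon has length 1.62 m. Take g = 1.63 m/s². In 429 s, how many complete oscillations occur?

T = 2π√(L/g) = 2π√(1.62/1.63) = 6.264 s.
Number of complete oscillations = ⌊429/6.264⌋ = ⌊68.49⌋ = 68.

68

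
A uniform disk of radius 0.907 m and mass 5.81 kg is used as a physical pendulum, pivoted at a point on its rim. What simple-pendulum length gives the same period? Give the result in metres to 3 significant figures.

1.36 m

The equivalent simple-pendulum length is L_eq = I/(md), where I is about the pivot and d = 0.9070 m.
I_cm = ½mR² = 2.390 kg·m², so I = I_cm + md² = 2.390 + 4.780 = 7.169 kg·m².
L_eq = 7.169/(5.81 × 0.9070) = 1.36 m.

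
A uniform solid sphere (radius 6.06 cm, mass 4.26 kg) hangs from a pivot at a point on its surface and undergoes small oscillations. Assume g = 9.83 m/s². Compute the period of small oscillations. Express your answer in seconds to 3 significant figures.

I_cm = (2/5)mr² = 0.006258 kg·m². The pivot is at distance d = 0.0606 m from the centre of mass.
By the parallel-axis theorem, I = I_cm + md² = 0.006258 + 0.01564 = 0.02190 kg·m².
T = 2π√(I/(mgd)) = 2π√(0.02190/(4.26 × 9.83 × 0.0606)) = 0.584 s.

0.584 s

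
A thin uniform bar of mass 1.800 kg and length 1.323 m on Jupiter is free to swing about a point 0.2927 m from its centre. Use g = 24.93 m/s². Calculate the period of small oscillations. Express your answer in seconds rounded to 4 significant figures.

For a physical pendulum T = 2π√(I/(mgd)), with d = 0.29270 m from pivot to centre of mass.
I_cm = mL²/12 = 1.800 × 1.323²/12 = 0.26255 kg·m²; I = I_cm + md² = 0.26255 + 1.800 × 0.29270² = 0.41676 kg·m².
T = 2π√(0.41676/(1.800 × 24.93 × 0.29270)) = 1.119 s.

1.119 s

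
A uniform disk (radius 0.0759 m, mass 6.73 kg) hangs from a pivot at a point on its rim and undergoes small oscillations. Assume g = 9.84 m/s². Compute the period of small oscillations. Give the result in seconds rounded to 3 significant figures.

I_cm = ½mr² = 0.01939 kg·m². The pivot is at distance d = 0.0759 m from the centre of mass.
By the parallel-axis theorem, I = I_cm + md² = 0.01939 + 0.03877 = 0.05816 kg·m².
T = 2π√(I/(mgd)) = 2π√(0.05816/(6.73 × 9.84 × 0.0759)) = 0.676 s.

0.676 s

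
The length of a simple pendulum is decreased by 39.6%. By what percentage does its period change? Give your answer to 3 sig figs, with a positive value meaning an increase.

-22.3%

T ∝ √L, so T'/T = √(0.6040) = 0.7772.
Percentage change in T = (0.7772 − 1) × 100% = -22.3%.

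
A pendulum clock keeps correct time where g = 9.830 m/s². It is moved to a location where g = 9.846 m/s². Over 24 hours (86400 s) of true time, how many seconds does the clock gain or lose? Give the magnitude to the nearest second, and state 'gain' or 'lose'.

gain 70 s

The clock's period scales as T ∝ 1/√g, so T'/T = √(9.830/9.846) = 0.999187.
In 86400 s of true time the clock registers 86400/0.999187 = 86470.3 s, so it gains 70 s.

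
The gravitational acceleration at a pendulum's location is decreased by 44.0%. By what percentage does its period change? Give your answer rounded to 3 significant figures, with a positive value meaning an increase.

T ∝ 1/√g, so T'/T = 1/√(0.5600) = 1.336.
Percentage change in T = (1.336 − 1) × 100% = 33.6%.

33.6%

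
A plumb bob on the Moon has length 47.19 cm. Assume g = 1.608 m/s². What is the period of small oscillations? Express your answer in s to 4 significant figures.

T = 2π√(L/g) = 2π√(0.4719/1.608) = 2π × 0.54173 = 3.404 s.

3.404 s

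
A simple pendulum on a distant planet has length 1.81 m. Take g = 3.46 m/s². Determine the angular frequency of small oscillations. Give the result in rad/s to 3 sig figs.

1.38 rad/s

ω = √(g/L) = √(3.46/1.81) = 1.38 rad/s.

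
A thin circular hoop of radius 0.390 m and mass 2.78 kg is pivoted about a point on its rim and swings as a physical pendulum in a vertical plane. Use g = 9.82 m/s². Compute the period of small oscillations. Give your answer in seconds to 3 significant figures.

I_cm = mr² = 0.4228 kg·m². The pivot is at distance d = 0.390 m from the centre of mass.
By the parallel-axis theorem, I = I_cm + md² = 0.4228 + 0.4228 = 0.8457 kg·m².
T = 2π√(I/(mgd)) = 2π√(0.8457/(2.78 × 9.82 × 0.390)) = 1.77 s.

1.77 s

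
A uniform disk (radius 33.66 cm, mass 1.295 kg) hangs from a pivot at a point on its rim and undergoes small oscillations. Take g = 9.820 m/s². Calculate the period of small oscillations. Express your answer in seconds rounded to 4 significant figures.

I_cm = ½mr² = 0.073361 kg·m². The pivot is at distance d = 0.3366 m from the centre of mass.
By the parallel-axis theorem, I = I_cm + md² = 0.073361 + 0.14672 = 0.22008 kg·m².
T = 2π√(I/(mgd)) = 2π√(0.22008/(1.295 × 9.820 × 0.3366)) = 1.425 s.

1.425 s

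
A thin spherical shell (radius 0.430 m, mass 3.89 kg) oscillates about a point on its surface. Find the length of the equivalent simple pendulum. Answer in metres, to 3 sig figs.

0.717 m

The equivalent simple-pendulum length is L_eq = I/(md), where I is about the pivot and d = 0.4300 m.
I_cm = (2/3)mR² = 0.4795 kg·m², so I = I_cm + md² = 0.4795 + 0.7193 = 1.199 kg·m².
L_eq = 1.199/(3.89 × 0.4300) = 0.717 m.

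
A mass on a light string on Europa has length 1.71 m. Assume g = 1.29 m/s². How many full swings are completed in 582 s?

T = 2π√(L/g) = 2π√(1.71/1.29) = 7.234 s.
Number of complete oscillations = ⌊582/7.234⌋ = ⌊80.45⌋ = 80.

80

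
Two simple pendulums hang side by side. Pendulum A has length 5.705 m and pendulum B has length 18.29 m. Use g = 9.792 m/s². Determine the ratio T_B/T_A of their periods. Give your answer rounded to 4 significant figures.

1.791

T ∝ √L, so T_B/T_A = √(L_B/L_A) = √(18.29/5.705) = 1.791.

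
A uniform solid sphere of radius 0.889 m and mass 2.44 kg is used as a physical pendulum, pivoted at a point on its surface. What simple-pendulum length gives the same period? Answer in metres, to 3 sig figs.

1.24 m

The equivalent simple-pendulum length is L_eq = I/(md), where I is about the pivot and d = 0.8890 m.
I_cm = (2/5)mR² = 0.7714 kg·m², so I = I_cm + md² = 0.7714 + 1.928 = 2.700 kg·m².
L_eq = 2.700/(2.44 × 0.8890) = 1.24 m.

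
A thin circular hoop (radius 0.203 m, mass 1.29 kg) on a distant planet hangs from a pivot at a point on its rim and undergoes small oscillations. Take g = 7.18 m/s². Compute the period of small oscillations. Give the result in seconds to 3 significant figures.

1.49 s

I_cm = mr² = 0.05316 kg·m². The pivot is at distance d = 0.203 m from the centre of mass.
By the parallel-axis theorem, I = I_cm + md² = 0.05316 + 0.05316 = 0.1063 kg·m².
T = 2π√(I/(mgd)) = 2π√(0.1063/(1.29 × 7.18 × 0.203)) = 1.49 s.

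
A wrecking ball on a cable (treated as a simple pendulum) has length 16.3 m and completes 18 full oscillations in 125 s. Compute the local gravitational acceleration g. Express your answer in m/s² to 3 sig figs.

13.3 m/s²

T = 125/18 = 6.944 s.
From T = 2π√(L/g), g = 4π²L/T² = 4π² × 16.3/6.944² = 13.3 m/s².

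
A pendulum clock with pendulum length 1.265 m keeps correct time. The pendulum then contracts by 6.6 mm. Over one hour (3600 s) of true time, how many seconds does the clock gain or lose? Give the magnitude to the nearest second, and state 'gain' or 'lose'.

T ∝ √L, so T'/T = √(1.25840/1.265) = 0.997388.
In 3600 s of true time the clock registers 3600/0.997388 = 3609.4 s, so it gains 9 s.

gain 9 s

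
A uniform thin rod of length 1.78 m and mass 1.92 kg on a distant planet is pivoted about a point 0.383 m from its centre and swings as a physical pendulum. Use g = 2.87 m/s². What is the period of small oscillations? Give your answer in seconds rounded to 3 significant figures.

For a physical pendulum T = 2π√(I/(mgd)), with d = 0.3830 m from pivot to centre of mass.
I_cm = mL²/12 = 1.92 × 1.78²/12 = 0.5069 kg·m²; I = I_cm + md² = 0.5069 + 1.92 × 0.3830² = 0.7886 kg·m².
T = 2π√(0.7886/(1.92 × 2.87 × 0.3830)) = 3.84 s.

3.84 s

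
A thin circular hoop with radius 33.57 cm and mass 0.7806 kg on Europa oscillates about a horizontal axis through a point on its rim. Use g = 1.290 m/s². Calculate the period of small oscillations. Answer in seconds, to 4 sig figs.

4.533 s

I_cm = mr² = 0.087969 kg·m². The pivot is at distance d = 0.3357 m from the centre of mass.
By the parallel-axis theorem, I = I_cm + md² = 0.087969 + 0.087969 = 0.17594 kg·m².
T = 2π√(I/(mgd)) = 2π√(0.17594/(0.7806 × 1.290 × 0.3357)) = 4.533 s.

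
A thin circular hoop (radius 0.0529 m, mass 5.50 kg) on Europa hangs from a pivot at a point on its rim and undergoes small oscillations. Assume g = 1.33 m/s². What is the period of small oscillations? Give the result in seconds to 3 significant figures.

1.77 s

I_cm = mr² = 0.01539 kg·m². The pivot is at distance d = 0.0529 m from the centre of mass.
By the parallel-axis theorem, I = I_cm + md² = 0.01539 + 0.01539 = 0.03078 kg·m².
T = 2π√(I/(mgd)) = 2π√(0.03078/(5.50 × 1.33 × 0.0529)) = 1.77 s.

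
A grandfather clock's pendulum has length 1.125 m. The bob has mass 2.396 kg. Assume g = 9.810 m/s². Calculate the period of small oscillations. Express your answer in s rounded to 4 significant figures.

2.128 s

T = 2π√(L/g) = 2π√(1.125/9.810) = 2π × 0.33864 = 2.128 s.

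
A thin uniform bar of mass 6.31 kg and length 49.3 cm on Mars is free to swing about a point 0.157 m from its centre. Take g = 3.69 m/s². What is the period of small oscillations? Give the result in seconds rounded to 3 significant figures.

1.75 s

For a physical pendulum T = 2π√(I/(mgd)), with d = 0.1570 m from pivot to centre of mass.
I_cm = mL²/12 = 6.31 × 0.493²/12 = 0.1278 kg·m²; I = I_cm + md² = 0.1278 + 6.31 × 0.1570² = 0.2833 kg·m².
T = 2π√(0.2833/(6.31 × 3.69 × 0.1570)) = 1.75 s.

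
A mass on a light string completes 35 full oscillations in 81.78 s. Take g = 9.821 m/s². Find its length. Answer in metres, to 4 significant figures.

1.358 m

T = 81.78/35 = 2.3366 s.
From T = 2π√(L/g), L = gT²/(4π²) = 9.821 × 2.3366²/(4π²) = 1.358 m.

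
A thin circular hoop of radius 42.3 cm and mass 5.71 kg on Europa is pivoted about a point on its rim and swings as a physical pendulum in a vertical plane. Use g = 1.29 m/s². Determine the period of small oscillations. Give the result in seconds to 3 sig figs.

I_cm = mr² = 1.022 kg·m². The pivot is at distance d = 0.423 m from the centre of mass.
By the parallel-axis theorem, I = I_cm + md² = 1.022 + 1.022 = 2.043 kg·m².
T = 2π√(I/(mgd)) = 2π√(2.043/(5.71 × 1.29 × 0.423)) = 5.09 s.

5.09 s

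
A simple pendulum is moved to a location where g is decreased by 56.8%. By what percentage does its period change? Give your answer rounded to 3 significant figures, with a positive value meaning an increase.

52.1%

T ∝ 1/√g, so T'/T = 1/√(0.4320) = 1.521.
Percentage change in T = (1.521 − 1) × 100% = 52.1%.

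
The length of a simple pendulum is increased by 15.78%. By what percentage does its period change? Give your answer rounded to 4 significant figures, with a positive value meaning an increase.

T ∝ √L, so T'/T = √(1.1578) = 1.0760.
Percentage change in T = (1.0760 − 1) × 100% = 7.601%.

7.601%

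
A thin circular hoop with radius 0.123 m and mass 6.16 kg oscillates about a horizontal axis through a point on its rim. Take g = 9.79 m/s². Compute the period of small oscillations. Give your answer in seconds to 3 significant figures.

I_cm = mr² = 0.09319 kg·m². The pivot is at distance d = 0.123 m from the centre of mass.
By the parallel-axis theorem, I = I_cm + md² = 0.09319 + 0.09319 = 0.1864 kg·m².
T = 2π√(I/(mgd)) = 2π√(0.1864/(6.16 × 9.79 × 0.123)) = 0.996 s.

0.996 s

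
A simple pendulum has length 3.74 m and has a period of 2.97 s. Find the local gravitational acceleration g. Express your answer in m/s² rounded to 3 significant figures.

From T = 2π√(L/g), g = 4π²L/T² = 4π² × 3.74/2.970² = 16.7 m/s².

16.7 m/s²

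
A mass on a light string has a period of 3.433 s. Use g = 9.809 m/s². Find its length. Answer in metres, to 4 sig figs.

2.928 m

From T = 2π√(L/g), L = gT²/(4π²) = 9.809 × 3.4330²/(4π²) = 2.928 m.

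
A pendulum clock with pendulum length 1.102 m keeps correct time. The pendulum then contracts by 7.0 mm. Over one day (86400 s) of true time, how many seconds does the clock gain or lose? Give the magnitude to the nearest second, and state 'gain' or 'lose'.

gain 276 s

T ∝ √L, so T'/T = √(1.09500/1.102) = 0.996819.
In 86400 s of true time the clock registers 86400/0.996819 = 86675.7 s, so it gains 276 s.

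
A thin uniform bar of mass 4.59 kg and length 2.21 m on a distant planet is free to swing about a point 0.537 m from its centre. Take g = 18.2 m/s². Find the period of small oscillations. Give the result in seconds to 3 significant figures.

For a physical pendulum T = 2π√(I/(mgd)), with d = 0.5370 m from pivot to centre of mass.
I_cm = mL²/12 = 4.59 × 2.21²/12 = 1.868 kg·m²; I = I_cm + md² = 1.868 + 4.59 × 0.5370² = 3.192 kg·m².
T = 2π√(3.192/(4.59 × 18.2 × 0.5370)) = 1.68 s.

1.68 s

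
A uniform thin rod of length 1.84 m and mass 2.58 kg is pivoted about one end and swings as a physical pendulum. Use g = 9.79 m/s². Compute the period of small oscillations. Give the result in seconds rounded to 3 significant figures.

2.22 s

For a physical pendulum T = 2π√(I/(mgd)), with d = 0.9200 m from pivot to centre of mass.
I_cm = mL²/12 = 2.58 × 1.84²/12 = 0.7279 kg·m²; I = I_cm + md² = 0.7279 + 2.58 × 0.9200² = 2.912 kg·m².
T = 2π√(2.912/(2.58 × 9.79 × 0.9200)) = 2.22 s.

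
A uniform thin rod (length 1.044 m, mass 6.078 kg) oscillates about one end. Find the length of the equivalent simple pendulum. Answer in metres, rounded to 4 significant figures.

0.6960 m

The equivalent simple-pendulum length is L_eq = I/(md), where I is about the pivot and d = 0.52200 m.
I_cm = (1/12)mL² = 0.55205 kg·m², so I = I_cm + md² = 0.55205 + 1.6562 = 2.2082 kg·m².
L_eq = 2.2082/(6.078 × 0.52200) = 0.6960 m.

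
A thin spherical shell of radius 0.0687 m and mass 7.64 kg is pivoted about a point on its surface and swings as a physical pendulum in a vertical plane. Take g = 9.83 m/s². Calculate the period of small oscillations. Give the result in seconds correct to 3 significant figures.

I_cm = (2/3)mr² = 0.02404 kg·m². The pivot is at distance d = 0.0687 m from the centre of mass.
By the parallel-axis theorem, I = I_cm + md² = 0.02404 + 0.03606 = 0.06010 kg·m².
T = 2π√(I/(mgd)) = 2π√(0.06010/(7.64 × 9.83 × 0.0687)) = 0.678 s.

0.678 s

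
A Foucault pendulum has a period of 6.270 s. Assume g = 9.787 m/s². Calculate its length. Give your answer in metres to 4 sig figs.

9.746 m

From T = 2π√(L/g), L = gT²/(4π²) = 9.787 × 6.2700²/(4π²) = 9.746 m.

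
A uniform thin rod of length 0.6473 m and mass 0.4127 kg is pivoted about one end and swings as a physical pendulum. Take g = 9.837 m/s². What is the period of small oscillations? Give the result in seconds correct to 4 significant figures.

1.316 s

For a physical pendulum T = 2π√(I/(mgd)), with d = 0.32365 m from pivot to centre of mass.
I_cm = mL²/12 = 0.4127 × 0.6473²/12 = 0.014410 kg·m²; I = I_cm + md² = 0.014410 + 0.4127 × 0.32365² = 0.057640 kg·m².
T = 2π√(0.057640/(0.4127 × 9.837 × 0.32365)) = 1.316 s.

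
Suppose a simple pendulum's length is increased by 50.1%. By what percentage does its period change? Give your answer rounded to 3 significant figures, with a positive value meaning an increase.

22.5%

T ∝ √L, so T'/T = √(1.501) = 1.225.
Percentage change in T = (1.225 − 1) × 100% = 22.5%.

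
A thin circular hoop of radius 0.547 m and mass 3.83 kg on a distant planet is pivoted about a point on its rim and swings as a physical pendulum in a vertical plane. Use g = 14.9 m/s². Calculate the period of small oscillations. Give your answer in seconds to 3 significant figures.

1.70 s

I_cm = mr² = 1.146 kg·m². The pivot is at distance d = 0.547 m from the centre of mass.
By the parallel-axis theorem, I = I_cm + md² = 1.146 + 1.146 = 2.292 kg·m².
T = 2π√(I/(mgd)) = 2π√(2.292/(3.83 × 14.9 × 0.547)) = 1.70 s.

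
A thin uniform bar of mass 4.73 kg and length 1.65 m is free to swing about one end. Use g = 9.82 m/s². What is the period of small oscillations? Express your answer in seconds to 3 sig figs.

For a physical pendulum T = 2π√(I/(mgd)), with d = 0.8250 m from pivot to centre of mass.
I_cm = mL²/12 = 4.73 × 1.65²/12 = 1.073 kg·m²; I = I_cm + md² = 1.073 + 4.73 × 0.8250² = 4.292 kg·m².
T = 2π√(4.292/(4.73 × 9.82 × 0.8250)) = 2.10 s.

2.10 s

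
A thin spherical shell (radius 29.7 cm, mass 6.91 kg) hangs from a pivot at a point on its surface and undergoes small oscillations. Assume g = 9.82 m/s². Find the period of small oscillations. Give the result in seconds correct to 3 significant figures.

I_cm = (2/3)mr² = 0.4063 kg·m². The pivot is at distance d = 0.297 m from the centre of mass.
By the parallel-axis theorem, I = I_cm + md² = 0.4063 + 0.6095 = 1.016 kg·m².
T = 2π√(I/(mgd)) = 2π√(1.016/(6.91 × 9.82 × 0.297)) = 1.41 s.

1.41 s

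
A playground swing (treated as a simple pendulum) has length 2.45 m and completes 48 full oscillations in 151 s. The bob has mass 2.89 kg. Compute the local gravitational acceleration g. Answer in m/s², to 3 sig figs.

9.77 m/s²

T = 151/48 = 3.146 s.
From T = 2π√(L/g), g = 4π²L/T² = 4π² × 2.45/3.146² = 9.77 m/s².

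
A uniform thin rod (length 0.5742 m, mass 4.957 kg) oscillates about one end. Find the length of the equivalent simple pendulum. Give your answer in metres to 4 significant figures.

0.3828 m

The equivalent simple-pendulum length is L_eq = I/(md), where I is about the pivot and d = 0.28710 m.
I_cm = (1/12)mL² = 0.13620 kg·m², so I = I_cm + md² = 0.13620 + 0.40859 = 0.54478 kg·m².
L_eq = 0.54478/(4.957 × 0.28710) = 0.3828 m.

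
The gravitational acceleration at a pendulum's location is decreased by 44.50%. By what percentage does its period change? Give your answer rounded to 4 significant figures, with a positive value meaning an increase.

T ∝ 1/√g, so T'/T = 1/√(0.55500) = 1.3423.
Percentage change in T = (1.3423 − 1) × 100% = 34.23%.

34.23%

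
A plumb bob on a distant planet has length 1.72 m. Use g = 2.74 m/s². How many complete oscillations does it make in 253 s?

T = 2π√(L/g) = 2π√(1.72/2.74) = 4.978 s.
Number of complete oscillations = ⌊253/4.978⌋ = ⌊50.82⌋ = 50.

50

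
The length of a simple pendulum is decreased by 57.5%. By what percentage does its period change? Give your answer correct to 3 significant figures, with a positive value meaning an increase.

-34.8%

T ∝ √L, so T'/T = √(0.4250) = 0.6519.
Percentage change in T = (0.6519 − 1) × 100% = -34.8%.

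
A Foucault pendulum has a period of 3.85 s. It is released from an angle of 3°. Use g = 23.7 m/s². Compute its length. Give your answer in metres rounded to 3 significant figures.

8.90 m

From T = 2π√(L/g), L = gT²/(4π²) = 23.7 × 3.850²/(4π²) = 8.90 m.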